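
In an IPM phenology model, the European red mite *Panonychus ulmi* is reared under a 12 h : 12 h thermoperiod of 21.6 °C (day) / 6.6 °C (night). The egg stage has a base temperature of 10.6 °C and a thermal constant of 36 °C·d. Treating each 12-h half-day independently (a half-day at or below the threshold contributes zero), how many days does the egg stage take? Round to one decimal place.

Day half: max(0, 21.6 − 10.6) × 0.5 = 11.0 × 0.5 = 5.50 DD.
Night half: max(0, 6.6 − 10.6) × 0.5 = 0.0 × 0.5 = 0.00 DD.
Per 24 h: 5.50 DD/day.
Duration = 36 / 5.50 = 6.545 ≈ 6.5 days.

6.5 days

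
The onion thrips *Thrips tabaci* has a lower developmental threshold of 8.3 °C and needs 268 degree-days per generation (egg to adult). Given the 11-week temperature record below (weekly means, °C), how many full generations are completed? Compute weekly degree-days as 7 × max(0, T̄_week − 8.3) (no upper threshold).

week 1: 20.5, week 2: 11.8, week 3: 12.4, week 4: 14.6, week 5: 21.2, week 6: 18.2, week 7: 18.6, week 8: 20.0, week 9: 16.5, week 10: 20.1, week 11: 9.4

2 generations

Weekly DD (7 × max(0, T̄ − 8.3)): 85.4, 24.5, 28.7, 44.1, 90.3, 69.3, 72.1, 81.9, 57.4, 82.6, 7.7.
Season total = 644.0 DD.
Complete generations = ⌊644.0 / 268⌋ = 2.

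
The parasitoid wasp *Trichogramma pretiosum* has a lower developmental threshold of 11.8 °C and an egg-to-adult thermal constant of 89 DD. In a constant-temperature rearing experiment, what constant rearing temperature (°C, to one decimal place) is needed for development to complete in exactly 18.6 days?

16.6 °C

Required daily accumulation = 89 / 18.6 = 4.785 DD/day.
T = T_base + 4.785 = 11.8 + 4.785 = 16.585 ≈ 16.6 °C.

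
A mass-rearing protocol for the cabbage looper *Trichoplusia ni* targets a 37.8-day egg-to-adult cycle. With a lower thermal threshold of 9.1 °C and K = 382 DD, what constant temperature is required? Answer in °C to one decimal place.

Required daily accumulation = 382 / 37.8 = 10.106 DD/day.
T = T_base + 10.106 = 9.1 + 10.106 = 19.206 ≈ 19.2 °C.

19.2 °C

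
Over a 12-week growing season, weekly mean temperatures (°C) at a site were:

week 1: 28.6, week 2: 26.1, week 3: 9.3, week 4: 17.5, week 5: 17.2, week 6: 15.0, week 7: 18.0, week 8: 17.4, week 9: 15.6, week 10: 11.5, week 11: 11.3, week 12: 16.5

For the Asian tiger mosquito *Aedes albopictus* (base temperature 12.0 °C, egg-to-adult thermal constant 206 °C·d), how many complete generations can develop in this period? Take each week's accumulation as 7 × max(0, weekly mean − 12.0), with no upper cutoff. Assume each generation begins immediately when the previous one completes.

2 generations

Weekly DD (7 × max(0, T̄ − 12.0)): 116.2, 98.7, 0.0, 38.5, 36.4, 21.0, 42.0, 37.8, 25.2, 0.0, 0.0, 31.5.
Season total = 447.3 DD.
Complete generations = ⌊447.3 / 206⌋ = 2.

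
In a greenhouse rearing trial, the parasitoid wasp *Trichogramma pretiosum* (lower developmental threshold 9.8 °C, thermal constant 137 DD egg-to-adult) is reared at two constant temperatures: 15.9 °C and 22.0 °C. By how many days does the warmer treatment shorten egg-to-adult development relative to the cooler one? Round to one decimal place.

At 15.9 °C: 137 / (15.9 − 9.8) = 137 / 6.1 = 22.459 d.
At 22.0 °C: 137 / (22.0 − 9.8) = 137 / 12.2 = 11.230 d.
Difference = |22.459 − 11.230| = 11.230 ≈ 11.2 days.

11.2 days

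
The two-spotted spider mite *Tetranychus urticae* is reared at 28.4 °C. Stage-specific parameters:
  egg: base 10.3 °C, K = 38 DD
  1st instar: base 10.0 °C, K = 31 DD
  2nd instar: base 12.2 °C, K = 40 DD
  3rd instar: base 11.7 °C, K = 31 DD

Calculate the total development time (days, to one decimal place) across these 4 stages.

egg: 38 / (28.4 − 10.3) = 38 / 18.1 = 2.099 d.
1st instar: 31 / (28.4 − 10.0) = 31 / 18.4 = 1.685 d.
2nd instar: 40 / (28.4 − 12.2) = 40 / 16.2 = 2.469 d.
3rd instar: 31 / (28.4 − 11.7) = 31 / 16.7 = 1.856 d.
Sum = 8.110 ≈ 8.1 days.

8.1 days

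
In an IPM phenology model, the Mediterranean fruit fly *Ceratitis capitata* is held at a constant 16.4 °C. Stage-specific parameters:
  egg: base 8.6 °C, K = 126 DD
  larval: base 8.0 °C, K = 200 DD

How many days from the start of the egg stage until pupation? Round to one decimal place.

40.0 days

egg: 126 / (16.4 − 8.6) = 126 / 7.8 = 16.154 d.
larval: 200 / (16.4 − 8.0) = 200 / 8.4 = 23.810 d.
Sum = 39.963 ≈ 40.0 days.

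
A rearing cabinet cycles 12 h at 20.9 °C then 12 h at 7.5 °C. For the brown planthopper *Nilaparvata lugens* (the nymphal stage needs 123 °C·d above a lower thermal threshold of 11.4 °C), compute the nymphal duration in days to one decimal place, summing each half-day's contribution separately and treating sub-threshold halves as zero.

25.9 days

Day half: max(0, 20.9 − 11.4) × 0.5 = 9.5 × 0.5 = 4.75 DD.
Night half: max(0, 7.5 − 11.4) × 0.5 = 0.0 × 0.5 = 0.00 DD.
Per 24 h: 4.75 DD/day.
Duration = 123 / 4.75 = 25.895 ≈ 25.9 days.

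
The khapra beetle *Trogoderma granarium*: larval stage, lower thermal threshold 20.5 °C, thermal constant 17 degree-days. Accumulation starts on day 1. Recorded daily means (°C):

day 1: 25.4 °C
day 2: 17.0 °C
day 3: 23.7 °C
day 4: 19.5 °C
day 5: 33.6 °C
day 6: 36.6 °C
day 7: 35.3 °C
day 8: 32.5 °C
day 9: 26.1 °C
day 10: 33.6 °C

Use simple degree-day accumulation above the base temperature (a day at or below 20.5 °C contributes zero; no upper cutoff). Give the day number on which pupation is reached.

day 5

Daily DD above 20.5 °C: 4.9, 0.0, 3.2, 0.0, 13.1, 16.1, 14.8, 12.0, 5.6, 13.1.
Cumulative: 4.9, 4.9, 8.1, 8.1, 21.2, 37.3, 52.1, 64.1, 69.7, 82.8.
The total first reaches 17 DD on day 5.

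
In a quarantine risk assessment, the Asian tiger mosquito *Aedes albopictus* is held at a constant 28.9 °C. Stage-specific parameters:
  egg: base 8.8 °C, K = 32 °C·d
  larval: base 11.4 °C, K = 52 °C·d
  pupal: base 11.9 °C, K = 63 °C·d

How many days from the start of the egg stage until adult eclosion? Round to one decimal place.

8.3 days

egg: 32 / (28.9 − 8.8) = 32 / 20.1 = 1.592 d.
larval: 52 / (28.9 − 11.4) = 52 / 17.5 = 2.971 d.
pupal: 63 / (28.9 − 11.9) = 63 / 17.0 = 3.706 d.
Sum = 8.269 ≈ 8.3 days.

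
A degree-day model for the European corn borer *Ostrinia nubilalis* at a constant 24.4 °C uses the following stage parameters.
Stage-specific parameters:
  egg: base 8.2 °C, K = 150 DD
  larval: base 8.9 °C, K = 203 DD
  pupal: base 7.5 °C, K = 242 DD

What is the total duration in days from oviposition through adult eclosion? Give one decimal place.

36.7 days

egg: 150 / (24.4 − 8.2) = 150 / 16.2 = 9.259 d.
larval: 203 / (24.4 − 8.9) = 203 / 15.5 = 13.097 d.
pupal: 242 / (24.4 − 7.5) = 242 / 16.9 = 14.320 d.
Sum = 36.676 ≈ 36.7 days.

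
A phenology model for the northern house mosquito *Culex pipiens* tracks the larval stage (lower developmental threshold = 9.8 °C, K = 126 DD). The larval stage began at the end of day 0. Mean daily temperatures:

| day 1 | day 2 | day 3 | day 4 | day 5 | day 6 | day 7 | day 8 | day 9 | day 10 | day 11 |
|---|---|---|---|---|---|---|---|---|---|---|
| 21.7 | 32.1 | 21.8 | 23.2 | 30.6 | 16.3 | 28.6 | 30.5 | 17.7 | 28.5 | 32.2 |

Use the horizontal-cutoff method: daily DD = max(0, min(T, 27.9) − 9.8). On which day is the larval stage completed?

Daily DD above 9.8 °C (capped at 18.1): 11.9, 18.1, 12.0, 13.4, 18.1, 6.5, 18.1, 18.1, 7.9, 18.1, 18.1.
Cumulative: 11.9, 30.0, 42.0, 55.4, 73.5, 80.0, 98.1, 116.2, 124.1, 142.2, 160.3.
The total first reaches 126 DD on day 10.

day 10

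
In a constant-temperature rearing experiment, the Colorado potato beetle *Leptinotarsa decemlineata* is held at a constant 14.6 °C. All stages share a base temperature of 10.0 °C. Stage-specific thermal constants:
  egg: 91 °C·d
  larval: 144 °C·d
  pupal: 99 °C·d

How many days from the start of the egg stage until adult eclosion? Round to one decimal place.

72.6 days

Daily accumulation at 14.6 °C = 14.6 − 10.0 = 4.6 DD/day.
Total K = 91 + 144 + 99 = 334 DD.
Total duration = 334 / 4.6 = 72.609 ≈ 72.6 days.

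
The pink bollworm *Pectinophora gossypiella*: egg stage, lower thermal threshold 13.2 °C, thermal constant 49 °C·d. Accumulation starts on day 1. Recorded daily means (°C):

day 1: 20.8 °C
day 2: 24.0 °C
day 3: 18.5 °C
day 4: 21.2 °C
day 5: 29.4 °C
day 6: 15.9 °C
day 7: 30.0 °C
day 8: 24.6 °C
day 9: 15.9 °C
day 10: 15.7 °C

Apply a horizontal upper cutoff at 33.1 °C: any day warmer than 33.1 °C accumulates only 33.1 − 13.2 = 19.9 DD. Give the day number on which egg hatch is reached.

day 6

Daily DD above 13.2 °C (capped at 19.9): 7.6, 10.8, 5.3, 8.0, 16.2, 2.7, 16.8, 11.4, 2.7, 2.5.
Cumulative: 7.6, 18.4, 23.7, 31.7, 47.9, 50.6, 67.4, 78.8, 81.5, 84.0.
The total first reaches 49 DD on day 6.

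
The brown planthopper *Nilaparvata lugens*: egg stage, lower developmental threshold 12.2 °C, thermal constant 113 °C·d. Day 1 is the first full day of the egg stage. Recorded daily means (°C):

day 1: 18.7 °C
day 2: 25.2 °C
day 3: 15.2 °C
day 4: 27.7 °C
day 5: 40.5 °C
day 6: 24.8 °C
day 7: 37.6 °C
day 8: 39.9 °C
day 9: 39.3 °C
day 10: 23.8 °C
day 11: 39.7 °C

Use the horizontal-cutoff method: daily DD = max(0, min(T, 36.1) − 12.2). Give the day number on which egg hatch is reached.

Daily DD above 12.2 °C (capped at 23.9): 6.5, 13.0, 3.0, 15.5, 23.9, 12.6, 23.9, 23.9, 23.9, 11.6, 23.9.
Cumulative: 6.5, 19.5, 22.5, 38.0, 61.9, 74.5, 98.4, 122.3, 146.2, 157.8, 181.7.
The total first reaches 113 DD on day 8.

day 8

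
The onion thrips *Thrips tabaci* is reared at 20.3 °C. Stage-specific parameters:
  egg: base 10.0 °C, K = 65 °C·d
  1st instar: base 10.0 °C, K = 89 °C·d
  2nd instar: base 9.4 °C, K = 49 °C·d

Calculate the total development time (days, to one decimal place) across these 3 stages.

19.4 days

egg: 65 / (20.3 − 10.0) = 65 / 10.3 = 6.311 d.
1st instar: 89 / (20.3 − 10.0) = 89 / 10.3 = 8.641 d.
2nd instar: 49 / (20.3 − 9.4) = 49 / 10.9 = 4.495 d.
Sum = 19.447 ≈ 19.4 days.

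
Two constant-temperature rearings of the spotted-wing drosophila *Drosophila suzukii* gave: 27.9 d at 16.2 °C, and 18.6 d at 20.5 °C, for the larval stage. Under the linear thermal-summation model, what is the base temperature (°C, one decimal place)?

7.6 °C

Equal thermal constants: D₁(T₁ − T_b) = D₂(T₂ − T_b).
27.9·(16.2 − T_b) = 18.6·(20.5 − T_b)
T_b = (27.9·16.2 − 18.6·20.5) / (27.9 − 18.6) = 70.68 / 9.3 = 7.600 °C ≈ 7.6 °C.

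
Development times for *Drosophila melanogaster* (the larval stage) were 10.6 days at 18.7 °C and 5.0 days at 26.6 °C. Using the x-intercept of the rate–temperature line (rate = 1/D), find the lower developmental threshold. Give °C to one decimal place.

Under the model K = D·(T − T_b), so D₁·(T₁ − T_b) = D₂·(T₂ − T_b).
10.6·(18.7 − T_b) = 5.0·(26.6 − T_b)
T_b = (10.6·18.7 − 5.0·26.6) / (10.6 − 5.0) = 65.22 / 5.6 = 11.646 °C ≈ 11.6 °C.

11.6 °C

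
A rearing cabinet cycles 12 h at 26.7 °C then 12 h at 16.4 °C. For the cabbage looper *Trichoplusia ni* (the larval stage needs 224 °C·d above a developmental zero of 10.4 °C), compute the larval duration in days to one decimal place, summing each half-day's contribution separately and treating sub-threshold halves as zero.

20.1 days

Day half: max(0, 26.7 − 10.4) × 0.5 = 16.3 × 0.5 = 8.15 DD.
Night half: max(0, 16.4 − 10.4) × 0.5 = 6.0 × 0.5 = 3.00 DD.
Per 24 h: 11.15 DD/day.
Duration = 224 / 11.15 = 20.090 ≈ 20.1 days.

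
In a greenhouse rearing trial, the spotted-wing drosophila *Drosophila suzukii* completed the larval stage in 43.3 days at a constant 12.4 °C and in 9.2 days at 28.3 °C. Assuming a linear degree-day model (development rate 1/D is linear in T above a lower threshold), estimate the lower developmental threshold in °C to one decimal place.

Under the model K = D·(T − T_b), so D₁·(T₁ − T_b) = D₂·(T₂ − T_b).
43.3·(12.4 − T_b) = 9.2·(28.3 − T_b)
T_b = (43.3·12.4 − 9.2·28.3) / (43.3 − 9.2) = 276.56 / 34.1 = 8.110 °C ≈ 8.1 °C.

8.1 °C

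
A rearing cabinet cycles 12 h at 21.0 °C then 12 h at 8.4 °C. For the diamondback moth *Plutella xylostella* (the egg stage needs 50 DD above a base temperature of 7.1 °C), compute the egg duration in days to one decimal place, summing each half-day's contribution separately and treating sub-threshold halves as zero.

6.6 days

Day half: max(0, 21.0 − 7.1) × 0.5 = 13.9 × 0.5 = 6.95 DD.
Night half: max(0, 8.4 − 7.1) × 0.5 = 1.3 × 0.5 = 0.65 DD.
Per 24 h: 7.60 DD/day.
Duration = 50 / 7.60 = 6.579 ≈ 6.6 days.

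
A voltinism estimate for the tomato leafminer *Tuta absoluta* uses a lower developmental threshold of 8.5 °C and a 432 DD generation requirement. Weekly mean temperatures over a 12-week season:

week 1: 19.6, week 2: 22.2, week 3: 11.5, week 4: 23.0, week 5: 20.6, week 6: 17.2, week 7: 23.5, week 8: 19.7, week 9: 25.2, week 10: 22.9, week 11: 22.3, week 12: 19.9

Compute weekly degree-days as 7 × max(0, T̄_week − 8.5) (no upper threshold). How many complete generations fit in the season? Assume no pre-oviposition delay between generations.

2 generations

Weekly DD (7 × max(0, T̄ − 8.5)): 77.7, 95.9, 21.0, 101.5, 84.7, 60.9, 105.0, 78.4, 116.9, 100.8, 96.6, 79.8.
Season total = 1019.2 DD.
Complete generations = ⌊1019.2 / 432⌋ = 2.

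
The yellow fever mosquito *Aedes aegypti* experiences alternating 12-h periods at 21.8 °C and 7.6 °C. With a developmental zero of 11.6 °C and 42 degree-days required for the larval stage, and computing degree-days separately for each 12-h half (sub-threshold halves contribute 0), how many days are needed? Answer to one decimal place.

Day half: max(0, 21.8 − 11.6) × 0.5 = 10.2 × 0.5 = 5.10 DD.
Night half: max(0, 7.6 − 11.6) × 0.5 = 0.0 × 0.5 = 0.00 DD.
Per 24 h: 5.10 DD/day.
Duration = 42 / 5.10 = 8.235 ≈ 8.2 days.

8.2 days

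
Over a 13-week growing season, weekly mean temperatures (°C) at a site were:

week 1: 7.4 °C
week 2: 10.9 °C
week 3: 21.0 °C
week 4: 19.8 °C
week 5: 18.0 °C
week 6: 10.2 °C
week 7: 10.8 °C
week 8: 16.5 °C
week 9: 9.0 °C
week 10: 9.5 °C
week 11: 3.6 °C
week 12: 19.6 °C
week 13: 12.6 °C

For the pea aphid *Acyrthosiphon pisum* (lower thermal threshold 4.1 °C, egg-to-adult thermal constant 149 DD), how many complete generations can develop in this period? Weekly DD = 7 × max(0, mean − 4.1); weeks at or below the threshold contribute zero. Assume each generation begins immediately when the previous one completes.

5 generations

Weekly DD (7 × max(0, T̄ − 4.1)): 23.1, 47.6, 118.3, 109.9, 97.3, 42.7, 46.9, 86.8, 34.3, 37.8, 0.0, 108.5, 59.5.
Season total = 812.7 DD.
Complete generations = ⌊812.7 / 149⌋ = 5.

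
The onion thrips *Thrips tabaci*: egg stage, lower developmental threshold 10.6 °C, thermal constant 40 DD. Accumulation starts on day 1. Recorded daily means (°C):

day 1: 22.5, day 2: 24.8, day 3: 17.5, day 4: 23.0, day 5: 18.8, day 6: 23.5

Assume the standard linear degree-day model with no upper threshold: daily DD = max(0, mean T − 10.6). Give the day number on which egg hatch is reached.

day 4

Daily DD above 10.6 °C: 11.9, 14.2, 6.9, 12.4, 8.2, 12.9.
Cumulative: 11.9, 26.1, 33.0, 45.4, 53.6, 66.5.
The total first reaches 40 DD on day 4.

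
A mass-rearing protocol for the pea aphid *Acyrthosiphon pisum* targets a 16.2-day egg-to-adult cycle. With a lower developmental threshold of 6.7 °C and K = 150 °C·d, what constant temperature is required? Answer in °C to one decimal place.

16.0 °C

Required daily accumulation = 150 / 16.2 = 9.259 DD/day.
T = T_base + 9.259 = 6.7 + 9.259 = 15.959 ≈ 16.0 °C.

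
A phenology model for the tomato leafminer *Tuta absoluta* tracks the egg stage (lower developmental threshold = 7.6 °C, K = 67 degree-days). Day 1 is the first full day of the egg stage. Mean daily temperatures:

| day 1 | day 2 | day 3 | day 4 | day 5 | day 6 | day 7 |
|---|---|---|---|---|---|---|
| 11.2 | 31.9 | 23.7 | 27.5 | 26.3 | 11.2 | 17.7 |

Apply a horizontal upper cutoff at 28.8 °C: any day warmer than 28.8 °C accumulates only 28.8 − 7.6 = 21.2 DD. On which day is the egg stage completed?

Daily DD above 7.6 °C (capped at 21.2): 3.6, 21.2, 16.1, 19.9, 18.7, 3.6, 10.1.
Cumulative: 3.6, 24.8, 40.9, 60.8, 79.5, 83.1, 93.2.
The total first reaches 67 DD on day 5.

day 5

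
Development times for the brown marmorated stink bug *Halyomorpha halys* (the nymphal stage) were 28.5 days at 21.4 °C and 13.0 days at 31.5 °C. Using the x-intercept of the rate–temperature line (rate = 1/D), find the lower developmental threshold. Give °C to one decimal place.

Equal thermal constants: D₁(T₁ − T_b) = D₂(T₂ − T_b).
28.5·(21.4 − T_b) = 13.0·(31.5 − T_b)
T_b = (28.5·21.4 − 13.0·31.5) / (28.5 − 13.0) = 200.40 / 15.5 = 12.929 °C ≈ 12.9 °C.

12.9 °C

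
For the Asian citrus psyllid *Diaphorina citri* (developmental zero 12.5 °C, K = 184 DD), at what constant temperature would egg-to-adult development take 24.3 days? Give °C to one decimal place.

20.1 °C

Required daily accumulation = 184 / 24.3 = 7.572 DD/day.
T = T_base + 7.572 = 12.5 + 7.572 = 20.072 ≈ 20.1 °C.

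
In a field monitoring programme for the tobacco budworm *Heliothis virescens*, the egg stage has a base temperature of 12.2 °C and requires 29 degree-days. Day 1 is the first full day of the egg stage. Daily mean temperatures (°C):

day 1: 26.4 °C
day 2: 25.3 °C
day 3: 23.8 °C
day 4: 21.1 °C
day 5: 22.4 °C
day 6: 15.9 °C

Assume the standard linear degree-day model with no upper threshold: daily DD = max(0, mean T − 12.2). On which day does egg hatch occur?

day 3

Daily DD above 12.2 °C: 14.2, 13.1, 11.6, 8.9, 10.2, 3.7.
Cumulative: 14.2, 27.3, 38.9, 47.8, 58.0, 61.7.
The total first reaches 29 DD on day 3.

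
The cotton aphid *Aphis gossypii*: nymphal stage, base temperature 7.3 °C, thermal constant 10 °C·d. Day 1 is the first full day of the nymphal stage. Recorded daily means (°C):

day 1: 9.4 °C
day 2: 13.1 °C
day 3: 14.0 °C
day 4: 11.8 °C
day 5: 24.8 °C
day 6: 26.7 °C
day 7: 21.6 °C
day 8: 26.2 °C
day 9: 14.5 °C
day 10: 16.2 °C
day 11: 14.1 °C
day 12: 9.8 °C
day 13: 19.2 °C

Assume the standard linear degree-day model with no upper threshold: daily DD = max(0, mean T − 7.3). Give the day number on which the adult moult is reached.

Daily DD above 7.3 °C: 2.1, 5.8, 6.7, 4.5, 17.5, 19.4, 14.3, 18.9, 7.2, 8.9, 6.8, 2.5, 11.9.
Cumulative: 2.1, 7.9, 14.6, 19.1, 36.6, 56.0, 70.3, 89.2, 96.4, 105.3, 112.1, 114.6, 126.5.
The total first reaches 10 DD on day 3.

day 3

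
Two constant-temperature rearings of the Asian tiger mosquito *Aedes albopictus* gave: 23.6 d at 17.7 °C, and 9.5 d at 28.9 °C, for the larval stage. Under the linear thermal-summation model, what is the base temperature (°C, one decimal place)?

10.2 °C

Linear rate model ⇒ the product D·(T − T_b) is constant across temperatures.
23.6·(17.7 − T_b) = 9.5·(28.9 − T_b)
T_b = (23.6·17.7 − 9.5·28.9) / (23.6 − 9.5) = 143.17 / 14.1 = 10.154 °C ≈ 10.2 °C.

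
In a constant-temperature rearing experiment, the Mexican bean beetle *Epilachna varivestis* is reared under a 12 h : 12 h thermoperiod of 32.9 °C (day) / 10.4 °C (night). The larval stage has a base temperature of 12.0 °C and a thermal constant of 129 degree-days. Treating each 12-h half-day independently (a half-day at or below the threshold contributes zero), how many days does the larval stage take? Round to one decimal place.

Day half: max(0, 32.9 − 12.0) × 0.5 = 20.9 × 0.5 = 10.45 DD.
Night half: max(0, 10.4 − 12.0) × 0.5 = 0.0 × 0.5 = 0.00 DD.
Per 24 h: 10.45 DD/day.
Duration = 129 / 10.45 = 12.344 ≈ 12.3 days.

12.3 days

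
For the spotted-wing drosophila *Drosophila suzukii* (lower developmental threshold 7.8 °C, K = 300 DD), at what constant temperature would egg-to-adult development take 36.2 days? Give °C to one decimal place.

Required daily accumulation = 300 / 36.2 = 8.287 DD/day.
T = T_base + 8.287 = 7.8 + 8.287 = 16.087 ≈ 16.1 °C.

16.1 °C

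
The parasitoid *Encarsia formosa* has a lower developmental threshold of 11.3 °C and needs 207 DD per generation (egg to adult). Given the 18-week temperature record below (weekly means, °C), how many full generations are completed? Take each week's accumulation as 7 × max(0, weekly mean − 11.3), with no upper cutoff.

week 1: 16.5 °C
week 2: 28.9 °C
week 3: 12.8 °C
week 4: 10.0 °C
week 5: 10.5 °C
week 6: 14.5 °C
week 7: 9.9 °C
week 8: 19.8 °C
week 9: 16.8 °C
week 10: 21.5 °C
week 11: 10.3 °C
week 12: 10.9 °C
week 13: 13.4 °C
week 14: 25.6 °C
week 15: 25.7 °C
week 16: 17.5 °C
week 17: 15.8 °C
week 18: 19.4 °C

3 generations

Weekly DD (7 × max(0, T̄ − 11.3)): 36.4, 123.2, 10.5, 0.0, 0.0, 22.4, 0.0, 59.5, 38.5, 71.4, 0.0, 0.0, 14.7, 100.1, 100.8, 43.4, 31.5, 56.7.
Season total = 709.1 DD.
Complete generations = ⌊709.1 / 207⌋ = 3.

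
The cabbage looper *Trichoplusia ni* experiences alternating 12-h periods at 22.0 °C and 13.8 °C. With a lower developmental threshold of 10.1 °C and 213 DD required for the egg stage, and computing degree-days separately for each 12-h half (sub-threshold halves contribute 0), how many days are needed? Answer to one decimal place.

27.3 days

Day half: max(0, 22.0 − 10.1) × 0.5 = 11.9 × 0.5 = 5.95 DD.
Night half: max(0, 13.8 − 10.1) × 0.5 = 3.7 × 0.5 = 1.85 DD.
Per 24 h: 7.80 DD/day.
Duration = 213 / 7.80 = 27.308 ≈ 27.3 days.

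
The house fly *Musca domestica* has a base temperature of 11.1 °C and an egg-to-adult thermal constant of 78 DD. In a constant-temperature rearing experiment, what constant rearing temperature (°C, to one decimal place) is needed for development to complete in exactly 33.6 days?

Required daily accumulation = 78 / 33.6 = 2.321 DD/day.
T = T_base + 2.321 = 11.1 + 2.321 = 13.421 ≈ 13.4 °C.

13.4 °C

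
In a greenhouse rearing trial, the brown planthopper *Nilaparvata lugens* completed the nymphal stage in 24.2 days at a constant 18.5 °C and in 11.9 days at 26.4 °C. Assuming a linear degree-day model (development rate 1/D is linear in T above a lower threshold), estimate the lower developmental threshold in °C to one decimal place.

Equal thermal constants: D₁(T₁ − T_b) = D₂(T₂ − T_b).
24.2·(18.5 − T_b) = 11.9·(26.4 − T_b)
T_b = (24.2·18.5 − 11.9·26.4) / (24.2 − 11.9) = 133.54 / 12.3 = 10.857 °C ≈ 10.9 °C.

10.9 °C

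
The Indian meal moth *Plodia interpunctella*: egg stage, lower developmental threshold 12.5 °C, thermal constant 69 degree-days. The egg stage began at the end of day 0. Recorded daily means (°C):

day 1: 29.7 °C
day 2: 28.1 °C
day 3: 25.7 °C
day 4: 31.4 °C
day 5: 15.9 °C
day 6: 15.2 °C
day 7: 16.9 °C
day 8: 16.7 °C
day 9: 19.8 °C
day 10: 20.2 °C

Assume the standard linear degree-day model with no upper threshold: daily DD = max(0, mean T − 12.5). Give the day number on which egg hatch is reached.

Daily DD above 12.5 °C: 17.2, 15.6, 13.2, 18.9, 3.4, 2.7, 4.4, 4.2, 7.3, 7.7.
Cumulative: 17.2, 32.8, 46.0, 64.9, 68.3, 71.0, 75.4, 79.6, 86.9, 94.6.
The total first reaches 69 DD on day 6.

day 6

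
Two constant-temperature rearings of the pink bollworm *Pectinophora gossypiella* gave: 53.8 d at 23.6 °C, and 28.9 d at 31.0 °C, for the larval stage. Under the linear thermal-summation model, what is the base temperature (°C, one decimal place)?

15.0 °C

Equal thermal constants: D₁(T₁ − T_b) = D₂(T₂ − T_b).
53.8·(23.6 − T_b) = 28.9·(31.0 − T_b)
T_b = (53.8·23.6 − 28.9·31.0) / (53.8 − 28.9) = 373.78 / 24.9 = 15.011 °C ≈ 15.0 °C.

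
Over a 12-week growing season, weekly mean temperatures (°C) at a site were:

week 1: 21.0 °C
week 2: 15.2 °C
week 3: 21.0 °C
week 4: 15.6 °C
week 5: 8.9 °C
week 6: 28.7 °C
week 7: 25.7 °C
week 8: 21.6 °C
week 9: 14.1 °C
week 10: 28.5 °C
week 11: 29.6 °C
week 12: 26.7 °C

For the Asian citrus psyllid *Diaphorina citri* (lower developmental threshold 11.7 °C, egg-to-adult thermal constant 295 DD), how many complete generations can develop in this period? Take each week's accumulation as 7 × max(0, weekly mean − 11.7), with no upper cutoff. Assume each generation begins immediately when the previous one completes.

2 generations

Weekly DD (7 × max(0, T̄ − 11.7)): 65.1, 24.5, 65.1, 27.3, 0.0, 119.0, 98.0, 69.3, 16.8, 117.6, 125.3, 105.0.
Season total = 833.0 DD.
Complete generations = ⌊833.0 / 295⌋ = 2.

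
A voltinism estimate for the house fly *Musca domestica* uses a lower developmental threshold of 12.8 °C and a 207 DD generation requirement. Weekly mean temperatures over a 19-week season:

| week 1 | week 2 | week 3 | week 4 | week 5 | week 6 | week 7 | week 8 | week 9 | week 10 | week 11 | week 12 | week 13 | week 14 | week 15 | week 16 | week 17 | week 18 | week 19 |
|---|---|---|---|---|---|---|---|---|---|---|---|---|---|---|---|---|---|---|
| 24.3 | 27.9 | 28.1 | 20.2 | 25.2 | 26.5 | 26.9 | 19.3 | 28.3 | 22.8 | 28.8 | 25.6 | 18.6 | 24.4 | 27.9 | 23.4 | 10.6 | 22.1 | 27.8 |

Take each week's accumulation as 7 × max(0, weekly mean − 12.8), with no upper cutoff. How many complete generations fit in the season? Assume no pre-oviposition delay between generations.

Weekly DD (7 × max(0, T̄ − 12.8)): 80.5, 105.7, 107.1, 51.8, 86.8, 95.9, 98.7, 45.5, 108.5, 70.0, 112.0, 89.6, 40.6, 81.2, 105.7, 74.2, 0.0, 65.1, 105.0.
Season total = 1523.9 DD.
Complete generations = ⌊1523.9 / 207⌋ = 7.

7 generations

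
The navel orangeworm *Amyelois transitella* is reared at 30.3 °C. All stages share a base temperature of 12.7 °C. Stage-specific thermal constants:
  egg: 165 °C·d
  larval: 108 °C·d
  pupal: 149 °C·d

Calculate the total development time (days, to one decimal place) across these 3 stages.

24.0 days

Daily accumulation at 30.3 °C = 30.3 − 12.7 = 17.6 DD/day.
Total K = 165 + 108 + 149 = 422 DD.
Total duration = 422 / 17.6 = 23.977 ≈ 24.0 days.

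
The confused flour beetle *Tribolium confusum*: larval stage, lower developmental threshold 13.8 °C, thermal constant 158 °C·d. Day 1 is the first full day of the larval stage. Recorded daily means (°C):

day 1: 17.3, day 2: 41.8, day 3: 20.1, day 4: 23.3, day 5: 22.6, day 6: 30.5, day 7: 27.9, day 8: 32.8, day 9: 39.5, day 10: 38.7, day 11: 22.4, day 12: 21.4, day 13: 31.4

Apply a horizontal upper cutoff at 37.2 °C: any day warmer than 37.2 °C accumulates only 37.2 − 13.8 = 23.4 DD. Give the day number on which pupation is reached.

Daily DD above 13.8 °C (capped at 23.4): 3.5, 23.4, 6.3, 9.5, 8.8, 16.7, 14.1, 19.0, 23.4, 23.4, 8.6, 7.6, 17.6.
Cumulative: 3.5, 26.9, 33.2, 42.7, 51.5, 68.2, 82.3, 101.3, 124.7, 148.1, 156.7, 164.3, 181.9.
The total first reaches 158 DD on day 12.

day 12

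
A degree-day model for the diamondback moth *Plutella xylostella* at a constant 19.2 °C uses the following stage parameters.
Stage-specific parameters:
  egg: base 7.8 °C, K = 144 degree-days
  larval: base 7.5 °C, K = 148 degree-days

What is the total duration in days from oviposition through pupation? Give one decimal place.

25.3 days

egg: 144 / (19.2 − 7.8) = 144 / 11.4 = 12.632 d.
larval: 148 / (19.2 − 7.5) = 148 / 11.7 = 12.650 d.
Sum = 25.281 ≈ 25.3 days.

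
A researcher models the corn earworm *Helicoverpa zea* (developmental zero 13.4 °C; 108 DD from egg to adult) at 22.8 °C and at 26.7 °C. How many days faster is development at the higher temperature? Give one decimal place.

3.4 days

At 22.8 °C: 108 / (22.8 − 13.4) = 108 / 9.4 = 11.489 d.
At 26.7 °C: 108 / (26.7 − 13.4) = 108 / 13.3 = 8.120 d.
Difference = |11.489 − 8.120| = 3.369 ≈ 3.4 days.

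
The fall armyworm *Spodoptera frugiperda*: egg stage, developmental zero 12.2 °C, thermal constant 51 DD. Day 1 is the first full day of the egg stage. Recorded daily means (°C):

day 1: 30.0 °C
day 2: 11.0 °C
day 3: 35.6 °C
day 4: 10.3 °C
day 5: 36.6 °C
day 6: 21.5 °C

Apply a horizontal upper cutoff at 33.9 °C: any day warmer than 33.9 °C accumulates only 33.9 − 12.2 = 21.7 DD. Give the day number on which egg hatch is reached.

day 5

Daily DD above 12.2 °C (capped at 21.7): 17.8, 0.0, 21.7, 0.0, 21.7, 9.3.
Cumulative: 17.8, 17.8, 39.5, 39.5, 61.2, 70.5.
The total first reaches 51 DD on day 5.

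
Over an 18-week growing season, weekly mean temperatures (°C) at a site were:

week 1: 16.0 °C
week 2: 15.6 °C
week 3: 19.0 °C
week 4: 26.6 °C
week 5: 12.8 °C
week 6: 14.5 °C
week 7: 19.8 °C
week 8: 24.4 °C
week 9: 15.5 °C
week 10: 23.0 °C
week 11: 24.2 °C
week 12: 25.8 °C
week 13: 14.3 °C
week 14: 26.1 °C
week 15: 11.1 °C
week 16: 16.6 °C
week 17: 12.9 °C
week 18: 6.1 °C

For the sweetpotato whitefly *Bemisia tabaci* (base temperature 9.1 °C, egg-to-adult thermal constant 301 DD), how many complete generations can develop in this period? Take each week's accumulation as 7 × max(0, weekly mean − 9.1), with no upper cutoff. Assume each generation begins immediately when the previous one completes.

Weekly DD (7 × max(0, T̄ − 9.1)): 48.3, 45.5, 69.3, 122.5, 25.9, 37.8, 74.9, 107.1, 44.8, 97.3, 105.7, 116.9, 36.4, 119.0, 14.0, 52.5, 26.6, 0.0.
Season total = 1144.5 DD.
Complete generations = ⌊1144.5 / 301⌋ = 3.

3 generations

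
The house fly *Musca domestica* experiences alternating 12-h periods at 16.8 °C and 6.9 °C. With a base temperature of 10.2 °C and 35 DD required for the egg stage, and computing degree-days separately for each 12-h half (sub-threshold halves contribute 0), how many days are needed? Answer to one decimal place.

10.6 days

Day half: max(0, 16.8 − 10.2) × 0.5 = 6.6 × 0.5 = 3.30 DD.
Night half: max(0, 6.9 − 10.2) × 0.5 = 0.0 × 0.5 = 0.00 DD.
Per 24 h: 3.30 DD/day.
Duration = 35 / 3.30 = 10.606 ≈ 10.6 days.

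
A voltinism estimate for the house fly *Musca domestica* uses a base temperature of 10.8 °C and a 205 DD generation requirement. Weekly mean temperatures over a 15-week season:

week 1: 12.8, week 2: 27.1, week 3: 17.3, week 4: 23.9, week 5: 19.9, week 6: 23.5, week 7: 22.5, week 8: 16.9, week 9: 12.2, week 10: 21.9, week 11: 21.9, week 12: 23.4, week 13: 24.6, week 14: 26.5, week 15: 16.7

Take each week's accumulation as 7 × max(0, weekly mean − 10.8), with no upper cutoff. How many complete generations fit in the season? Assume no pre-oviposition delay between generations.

5 generations

Weekly DD (7 × max(0, T̄ − 10.8)): 14.0, 114.1, 45.5, 91.7, 63.7, 88.9, 81.9, 42.7, 9.8, 77.7, 77.7, 88.2, 96.6, 109.9, 41.3.
Season total = 1043.7 DD.
Complete generations = ⌊1043.7 / 205⌋ = 5.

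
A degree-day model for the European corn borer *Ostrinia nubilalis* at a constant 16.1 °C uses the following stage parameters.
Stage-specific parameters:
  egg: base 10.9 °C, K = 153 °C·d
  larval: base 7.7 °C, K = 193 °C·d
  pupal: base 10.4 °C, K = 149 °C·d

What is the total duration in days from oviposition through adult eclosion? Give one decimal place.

egg: 153 / (16.1 − 10.9) = 153 / 5.2 = 29.423 d.
larval: 193 / (16.1 − 7.7) = 193 / 8.4 = 22.976 d.
pupal: 149 / (16.1 − 10.4) = 149 / 5.7 = 26.140 d.
Sum = 78.540 ≈ 78.5 days.

78.5 days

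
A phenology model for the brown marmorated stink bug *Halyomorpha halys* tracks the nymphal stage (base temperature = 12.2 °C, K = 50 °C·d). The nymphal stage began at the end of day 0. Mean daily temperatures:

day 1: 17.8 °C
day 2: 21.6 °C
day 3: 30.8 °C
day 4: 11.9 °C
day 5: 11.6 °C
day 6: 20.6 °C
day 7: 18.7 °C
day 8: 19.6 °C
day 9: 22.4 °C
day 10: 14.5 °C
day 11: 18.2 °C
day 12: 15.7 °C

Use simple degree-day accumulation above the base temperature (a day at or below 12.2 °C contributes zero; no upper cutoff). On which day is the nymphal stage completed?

Daily DD above 12.2 °C: 5.6, 9.4, 18.6, 0.0, 0.0, 8.4, 6.5, 7.4, 10.2, 2.3, 6.0, 3.5.
Cumulative: 5.6, 15.0, 33.6, 33.6, 33.6, 42.0, 48.5, 55.9, 66.1, 68.4, 74.4, 77.9.
The total first reaches 50 DD on day 8.

day 8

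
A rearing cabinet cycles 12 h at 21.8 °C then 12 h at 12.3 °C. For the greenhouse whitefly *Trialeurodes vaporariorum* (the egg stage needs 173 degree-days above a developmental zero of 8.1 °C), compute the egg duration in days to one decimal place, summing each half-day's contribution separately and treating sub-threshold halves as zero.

19.3 days

Day half: max(0, 21.8 − 8.1) × 0.5 = 13.7 × 0.5 = 6.85 DD.
Night half: max(0, 12.3 − 8.1) × 0.5 = 4.2 × 0.5 = 2.10 DD.
Per 24 h: 8.95 DD/day.
Duration = 173 / 8.95 = 19.330 ≈ 19.3 days.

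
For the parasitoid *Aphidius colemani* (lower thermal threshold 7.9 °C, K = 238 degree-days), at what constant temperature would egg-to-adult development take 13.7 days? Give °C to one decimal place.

Required daily accumulation = 238 / 13.7 = 17.372 DD/day.
T = T_base + 17.372 = 7.9 + 17.372 = 25.272 ≈ 25.3 °C.

25.3 °C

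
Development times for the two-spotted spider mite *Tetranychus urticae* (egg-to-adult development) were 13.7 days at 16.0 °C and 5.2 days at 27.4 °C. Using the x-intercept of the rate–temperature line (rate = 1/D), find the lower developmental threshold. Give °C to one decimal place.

9.0 °C

Under the model K = D·(T − T_b), so D₁·(T₁ − T_b) = D₂·(T₂ − T_b).
13.7·(16.0 − T_b) = 5.2·(27.4 − T_b)
T_b = (13.7·16.0 − 5.2·27.4) / (13.7 − 5.2) = 76.72 / 8.5 = 9.026 °C ≈ 9.0 °C.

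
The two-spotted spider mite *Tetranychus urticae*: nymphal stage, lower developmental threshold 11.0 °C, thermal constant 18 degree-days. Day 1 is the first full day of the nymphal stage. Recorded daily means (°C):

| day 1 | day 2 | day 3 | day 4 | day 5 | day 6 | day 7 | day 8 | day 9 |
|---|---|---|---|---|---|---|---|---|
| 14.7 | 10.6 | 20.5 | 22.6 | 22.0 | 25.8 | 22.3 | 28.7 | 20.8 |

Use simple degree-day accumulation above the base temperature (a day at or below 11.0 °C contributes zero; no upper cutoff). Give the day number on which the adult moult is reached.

day 4

Daily DD above 11.0 °C: 3.7, 0.0, 9.5, 11.6, 11.0, 14.8, 11.3, 17.7, 9.8.
Cumulative: 3.7, 3.7, 13.2, 24.8, 35.8, 50.6, 61.9, 79.6, 89.4.
The total first reaches 18 DD on day 4.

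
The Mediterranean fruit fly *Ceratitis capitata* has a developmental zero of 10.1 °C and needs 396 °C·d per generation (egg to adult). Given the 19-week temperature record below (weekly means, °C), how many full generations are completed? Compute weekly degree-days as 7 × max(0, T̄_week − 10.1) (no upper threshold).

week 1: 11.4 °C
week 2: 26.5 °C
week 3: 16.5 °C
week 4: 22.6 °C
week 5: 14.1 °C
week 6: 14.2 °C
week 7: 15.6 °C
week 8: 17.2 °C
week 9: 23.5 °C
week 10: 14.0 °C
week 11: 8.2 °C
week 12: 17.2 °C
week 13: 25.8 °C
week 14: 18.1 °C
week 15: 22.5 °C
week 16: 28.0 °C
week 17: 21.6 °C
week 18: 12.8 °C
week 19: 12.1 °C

2 generations

Weekly DD (7 × max(0, T̄ − 10.1)): 9.1, 114.8, 44.8, 87.5, 28.0, 28.7, 38.5, 49.7, 93.8, 27.3, 0.0, 49.7, 109.9, 56.0, 86.8, 125.3, 80.5, 18.9, 14.0.
Season total = 1063.3 DD.
Complete generations = ⌊1063.3 / 396⌋ = 2.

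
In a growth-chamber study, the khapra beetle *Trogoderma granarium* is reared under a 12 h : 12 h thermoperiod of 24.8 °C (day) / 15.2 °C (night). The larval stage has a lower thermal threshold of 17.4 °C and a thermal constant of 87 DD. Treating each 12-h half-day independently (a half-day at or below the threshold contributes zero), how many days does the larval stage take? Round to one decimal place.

23.5 days

Day half: max(0, 24.8 − 17.4) × 0.5 = 7.4 × 0.5 = 3.70 DD.
Night half: max(0, 15.2 − 17.4) × 0.5 = 0.0 × 0.5 = 0.00 DD.
Per 24 h: 3.70 DD/day.
Duration = 87 / 3.70 = 23.514 ≈ 23.5 days.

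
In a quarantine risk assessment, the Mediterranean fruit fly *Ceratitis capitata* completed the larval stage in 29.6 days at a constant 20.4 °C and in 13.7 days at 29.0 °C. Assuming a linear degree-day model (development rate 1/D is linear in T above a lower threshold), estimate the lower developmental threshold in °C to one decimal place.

13.0 °C

Under the model K = D·(T − T_b), so D₁·(T₁ − T_b) = D₂·(T₂ − T_b).
29.6·(20.4 − T_b) = 13.7·(29.0 − T_b)
T_b = (29.6·20.4 − 13.7·29.0) / (29.6 − 13.7) = 206.54 / 15.9 = 12.990 °C ≈ 13.0 °C.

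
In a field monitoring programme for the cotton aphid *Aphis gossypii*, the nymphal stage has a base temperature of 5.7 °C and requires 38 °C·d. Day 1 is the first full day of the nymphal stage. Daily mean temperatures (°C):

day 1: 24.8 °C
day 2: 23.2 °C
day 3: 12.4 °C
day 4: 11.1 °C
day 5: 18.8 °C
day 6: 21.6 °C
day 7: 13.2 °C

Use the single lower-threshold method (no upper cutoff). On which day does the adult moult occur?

Daily DD above 5.7 °C: 19.1, 17.5, 6.7, 5.4, 13.1, 15.9, 7.5.
Cumulative: 19.1, 36.6, 43.3, 48.7, 61.8, 77.7, 85.2.
The total first reaches 38 DD on day 3.

day 3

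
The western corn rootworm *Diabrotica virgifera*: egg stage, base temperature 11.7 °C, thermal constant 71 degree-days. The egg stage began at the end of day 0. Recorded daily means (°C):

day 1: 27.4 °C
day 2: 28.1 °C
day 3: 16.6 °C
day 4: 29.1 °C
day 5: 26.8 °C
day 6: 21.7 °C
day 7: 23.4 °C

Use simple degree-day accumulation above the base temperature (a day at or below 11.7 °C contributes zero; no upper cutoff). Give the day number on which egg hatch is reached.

Daily DD above 11.7 °C: 15.7, 16.4, 4.9, 17.4, 15.1, 10.0, 11.7.
Cumulative: 15.7, 32.1, 37.0, 54.4, 69.5, 79.5, 91.2.
The total first reaches 71 DD on day 6.

day 6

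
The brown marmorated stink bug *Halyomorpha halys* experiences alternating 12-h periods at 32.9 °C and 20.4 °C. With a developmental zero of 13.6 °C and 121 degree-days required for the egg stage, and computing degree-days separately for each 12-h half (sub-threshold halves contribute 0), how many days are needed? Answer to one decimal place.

9.3 days

Day half: max(0, 32.9 − 13.6) × 0.5 = 19.3 × 0.5 = 9.65 DD.
Night half: max(0, 20.4 − 13.6) × 0.5 = 6.8 × 0.5 = 3.40 DD.
Per 24 h: 13.05 DD/day.
Duration = 121 / 13.05 = 9.272 ≈ 9.3 days.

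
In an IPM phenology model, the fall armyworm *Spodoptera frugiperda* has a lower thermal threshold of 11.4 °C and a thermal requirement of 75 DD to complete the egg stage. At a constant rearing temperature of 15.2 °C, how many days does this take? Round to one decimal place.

Daily accumulation = 15.2 − 11.4 = 3.8 DD/day.
Duration = 75 / 3.8 = 19.737 ≈ 19.7 days.

19.7 days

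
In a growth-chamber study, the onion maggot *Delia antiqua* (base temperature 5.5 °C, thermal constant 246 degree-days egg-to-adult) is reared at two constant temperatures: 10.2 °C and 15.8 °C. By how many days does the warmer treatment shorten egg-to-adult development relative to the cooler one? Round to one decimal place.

At 10.2 °C: 246 / (10.2 − 5.5) = 246 / 4.7 = 52.340 d.
At 15.8 °C: 246 / (15.8 − 5.5) = 246 / 10.3 = 23.883 d.
Difference = |52.340 − 23.883| = 28.457 ≈ 28.5 days.

28.5 days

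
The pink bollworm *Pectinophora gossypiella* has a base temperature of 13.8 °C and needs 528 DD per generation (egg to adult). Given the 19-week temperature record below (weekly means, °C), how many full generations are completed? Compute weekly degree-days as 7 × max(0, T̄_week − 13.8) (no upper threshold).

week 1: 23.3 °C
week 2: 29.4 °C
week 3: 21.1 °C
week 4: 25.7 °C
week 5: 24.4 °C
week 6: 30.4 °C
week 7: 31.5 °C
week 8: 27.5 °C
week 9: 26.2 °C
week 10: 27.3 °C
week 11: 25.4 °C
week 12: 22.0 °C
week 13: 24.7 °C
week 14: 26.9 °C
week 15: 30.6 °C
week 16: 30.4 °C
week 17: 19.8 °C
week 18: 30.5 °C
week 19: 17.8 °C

3 generations

Weekly DD (7 × max(0, T̄ − 13.8)): 66.5, 109.2, 51.1, 83.3, 74.2, 116.2, 123.9, 95.9, 86.8, 94.5, 81.2, 57.4, 76.3, 91.7, 117.6, 116.2, 42.0, 116.9, 28.0.
Season total = 1628.9 DD.
Complete generations = ⌊1628.9 / 528⌋ = 3.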